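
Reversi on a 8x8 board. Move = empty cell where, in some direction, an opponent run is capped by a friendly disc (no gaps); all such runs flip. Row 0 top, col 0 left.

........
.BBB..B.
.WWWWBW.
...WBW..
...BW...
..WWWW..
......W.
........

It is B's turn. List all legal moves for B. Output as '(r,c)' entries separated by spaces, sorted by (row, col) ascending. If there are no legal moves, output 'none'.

Answer: (1,4) (2,0) (2,7) (3,0) (3,1) (3,2) (3,6) (4,5) (4,6) (6,1) (6,3) (6,4) (6,5) (7,7)

Derivation:
(1,0): no bracket -> illegal
(1,4): flips 1 -> legal
(1,5): no bracket -> illegal
(1,7): no bracket -> illegal
(2,0): flips 4 -> legal
(2,7): flips 1 -> legal
(3,0): flips 1 -> legal
(3,1): flips 2 -> legal
(3,2): flips 2 -> legal
(3,6): flips 2 -> legal
(3,7): no bracket -> illegal
(4,1): no bracket -> illegal
(4,2): no bracket -> illegal
(4,5): flips 2 -> legal
(4,6): flips 2 -> legal
(5,1): no bracket -> illegal
(5,6): no bracket -> illegal
(5,7): no bracket -> illegal
(6,1): flips 1 -> legal
(6,2): no bracket -> illegal
(6,3): flips 1 -> legal
(6,4): flips 2 -> legal
(6,5): flips 1 -> legal
(6,7): no bracket -> illegal
(7,5): no bracket -> illegal
(7,6): no bracket -> illegal
(7,7): flips 5 -> legal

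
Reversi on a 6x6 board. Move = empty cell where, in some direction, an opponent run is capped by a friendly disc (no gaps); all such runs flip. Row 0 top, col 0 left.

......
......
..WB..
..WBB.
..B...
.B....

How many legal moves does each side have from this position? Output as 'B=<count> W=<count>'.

Answer: B=5 W=5

Derivation:
-- B to move --
(1,1): flips 1 -> legal
(1,2): flips 2 -> legal
(1,3): no bracket -> illegal
(2,1): flips 1 -> legal
(3,1): flips 1 -> legal
(4,1): flips 1 -> legal
(4,3): no bracket -> illegal
B mobility = 5
-- W to move --
(1,2): no bracket -> illegal
(1,3): no bracket -> illegal
(1,4): flips 1 -> legal
(2,4): flips 1 -> legal
(2,5): no bracket -> illegal
(3,1): no bracket -> illegal
(3,5): flips 2 -> legal
(4,0): no bracket -> illegal
(4,1): no bracket -> illegal
(4,3): no bracket -> illegal
(4,4): flips 1 -> legal
(4,5): no bracket -> illegal
(5,0): no bracket -> illegal
(5,2): flips 1 -> legal
(5,3): no bracket -> illegal
W mobility = 5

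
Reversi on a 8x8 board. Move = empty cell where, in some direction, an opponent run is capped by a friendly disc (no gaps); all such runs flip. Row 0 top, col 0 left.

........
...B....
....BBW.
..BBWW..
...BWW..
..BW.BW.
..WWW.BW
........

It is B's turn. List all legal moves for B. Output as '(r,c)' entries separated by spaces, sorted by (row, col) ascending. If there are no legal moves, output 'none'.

Answer: (2,7) (3,6) (4,6) (5,4) (5,7) (7,2) (7,3) (7,4)

Derivation:
(1,5): no bracket -> illegal
(1,6): no bracket -> illegal
(1,7): no bracket -> illegal
(2,3): no bracket -> illegal
(2,7): flips 1 -> legal
(3,6): flips 2 -> legal
(3,7): no bracket -> illegal
(4,2): no bracket -> illegal
(4,6): flips 4 -> legal
(4,7): no bracket -> illegal
(5,1): no bracket -> illegal
(5,4): flips 3 -> legal
(5,7): flips 1 -> legal
(6,1): no bracket -> illegal
(6,5): no bracket -> illegal
(7,1): no bracket -> illegal
(7,2): flips 1 -> legal
(7,3): flips 3 -> legal
(7,4): flips 1 -> legal
(7,5): no bracket -> illegal
(7,6): no bracket -> illegal
(7,7): no bracket -> illegal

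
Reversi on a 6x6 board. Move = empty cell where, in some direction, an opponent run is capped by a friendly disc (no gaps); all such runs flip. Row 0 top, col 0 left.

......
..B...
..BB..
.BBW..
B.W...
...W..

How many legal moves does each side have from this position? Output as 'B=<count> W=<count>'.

-- B to move --
(2,4): no bracket -> illegal
(3,4): flips 1 -> legal
(4,1): no bracket -> illegal
(4,3): flips 1 -> legal
(4,4): flips 1 -> legal
(5,1): no bracket -> illegal
(5,2): flips 1 -> legal
(5,4): no bracket -> illegal
B mobility = 4
-- W to move --
(0,1): no bracket -> illegal
(0,2): flips 3 -> legal
(0,3): no bracket -> illegal
(1,1): flips 1 -> legal
(1,3): flips 1 -> legal
(1,4): no bracket -> illegal
(2,0): flips 1 -> legal
(2,1): no bracket -> illegal
(2,4): no bracket -> illegal
(3,0): flips 2 -> legal
(3,4): no bracket -> illegal
(4,1): no bracket -> illegal
(4,3): no bracket -> illegal
(5,0): no bracket -> illegal
(5,1): no bracket -> illegal
W mobility = 5

Answer: B=4 W=5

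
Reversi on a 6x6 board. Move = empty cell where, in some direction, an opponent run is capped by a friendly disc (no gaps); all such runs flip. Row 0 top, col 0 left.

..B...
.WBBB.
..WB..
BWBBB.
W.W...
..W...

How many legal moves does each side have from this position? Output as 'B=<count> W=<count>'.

-- B to move --
(0,0): flips 2 -> legal
(0,1): no bracket -> illegal
(1,0): flips 1 -> legal
(2,0): flips 1 -> legal
(2,1): flips 1 -> legal
(4,1): no bracket -> illegal
(4,3): no bracket -> illegal
(5,0): flips 1 -> legal
(5,1): flips 1 -> legal
(5,3): no bracket -> illegal
B mobility = 6
-- W to move --
(0,1): no bracket -> illegal
(0,3): no bracket -> illegal
(0,4): flips 1 -> legal
(0,5): no bracket -> illegal
(1,5): flips 3 -> legal
(2,0): flips 1 -> legal
(2,1): no bracket -> illegal
(2,4): flips 2 -> legal
(2,5): no bracket -> illegal
(3,5): flips 3 -> legal
(4,1): no bracket -> illegal
(4,3): no bracket -> illegal
(4,4): flips 1 -> legal
(4,5): no bracket -> illegal
W mobility = 6

Answer: B=6 W=6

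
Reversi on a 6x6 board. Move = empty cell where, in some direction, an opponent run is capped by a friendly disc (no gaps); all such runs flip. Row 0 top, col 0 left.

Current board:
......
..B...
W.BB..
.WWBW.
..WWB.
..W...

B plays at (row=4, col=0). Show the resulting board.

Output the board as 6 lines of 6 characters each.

Answer: ......
..B...
W.BB..
.BWBW.
B.WWB.
..W...

Derivation:
Place B at (4,0); scan 8 dirs for brackets.
Dir NW: edge -> no flip
Dir N: first cell '.' (not opp) -> no flip
Dir NE: opp run (3,1) capped by B -> flip
Dir W: edge -> no flip
Dir E: first cell '.' (not opp) -> no flip
Dir SW: edge -> no flip
Dir S: first cell '.' (not opp) -> no flip
Dir SE: first cell '.' (not opp) -> no flip
All flips: (3,1)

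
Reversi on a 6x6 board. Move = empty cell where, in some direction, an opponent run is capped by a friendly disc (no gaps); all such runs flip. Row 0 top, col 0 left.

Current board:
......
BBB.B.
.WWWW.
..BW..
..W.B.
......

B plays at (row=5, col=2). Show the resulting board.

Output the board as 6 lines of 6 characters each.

Place B at (5,2); scan 8 dirs for brackets.
Dir NW: first cell '.' (not opp) -> no flip
Dir N: opp run (4,2) capped by B -> flip
Dir NE: first cell '.' (not opp) -> no flip
Dir W: first cell '.' (not opp) -> no flip
Dir E: first cell '.' (not opp) -> no flip
Dir SW: edge -> no flip
Dir S: edge -> no flip
Dir SE: edge -> no flip
All flips: (4,2)

Answer: ......
BBB.B.
.WWWW.
..BW..
..B.B.
..B...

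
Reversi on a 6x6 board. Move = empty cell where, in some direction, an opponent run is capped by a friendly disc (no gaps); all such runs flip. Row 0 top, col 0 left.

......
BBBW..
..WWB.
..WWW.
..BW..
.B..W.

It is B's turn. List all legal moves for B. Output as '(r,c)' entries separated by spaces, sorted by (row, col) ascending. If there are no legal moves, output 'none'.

Answer: (0,2) (1,4) (2,1) (4,4) (4,5)

Derivation:
(0,2): flips 1 -> legal
(0,3): no bracket -> illegal
(0,4): no bracket -> illegal
(1,4): flips 1 -> legal
(2,1): flips 2 -> legal
(2,5): no bracket -> illegal
(3,1): no bracket -> illegal
(3,5): no bracket -> illegal
(4,1): no bracket -> illegal
(4,4): flips 4 -> legal
(4,5): flips 2 -> legal
(5,2): no bracket -> illegal
(5,3): no bracket -> illegal
(5,5): no bracket -> illegal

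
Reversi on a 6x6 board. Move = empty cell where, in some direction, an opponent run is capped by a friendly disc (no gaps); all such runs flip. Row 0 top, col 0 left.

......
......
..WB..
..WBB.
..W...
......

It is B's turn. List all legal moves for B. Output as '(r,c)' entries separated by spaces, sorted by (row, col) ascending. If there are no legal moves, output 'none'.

Answer: (1,1) (2,1) (3,1) (4,1) (5,1)

Derivation:
(1,1): flips 1 -> legal
(1,2): no bracket -> illegal
(1,3): no bracket -> illegal
(2,1): flips 1 -> legal
(3,1): flips 1 -> legal
(4,1): flips 1 -> legal
(4,3): no bracket -> illegal
(5,1): flips 1 -> legal
(5,2): no bracket -> illegal
(5,3): no bracket -> illegal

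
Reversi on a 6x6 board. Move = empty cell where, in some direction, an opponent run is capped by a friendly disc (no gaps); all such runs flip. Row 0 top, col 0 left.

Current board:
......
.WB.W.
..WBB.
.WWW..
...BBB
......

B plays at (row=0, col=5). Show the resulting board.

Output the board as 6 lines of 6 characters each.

Place B at (0,5); scan 8 dirs for brackets.
Dir NW: edge -> no flip
Dir N: edge -> no flip
Dir NE: edge -> no flip
Dir W: first cell '.' (not opp) -> no flip
Dir E: edge -> no flip
Dir SW: opp run (1,4) capped by B -> flip
Dir S: first cell '.' (not opp) -> no flip
Dir SE: edge -> no flip
All flips: (1,4)

Answer: .....B
.WB.B.
..WBB.
.WWW..
...BBB
......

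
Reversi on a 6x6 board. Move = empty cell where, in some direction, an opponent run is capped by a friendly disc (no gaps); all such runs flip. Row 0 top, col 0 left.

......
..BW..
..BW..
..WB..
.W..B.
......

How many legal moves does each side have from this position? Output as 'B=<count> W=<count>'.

-- B to move --
(0,2): no bracket -> illegal
(0,3): flips 2 -> legal
(0,4): flips 1 -> legal
(1,4): flips 1 -> legal
(2,1): no bracket -> illegal
(2,4): flips 1 -> legal
(3,0): no bracket -> illegal
(3,1): flips 1 -> legal
(3,4): flips 1 -> legal
(4,0): no bracket -> illegal
(4,2): flips 1 -> legal
(4,3): no bracket -> illegal
(5,0): no bracket -> illegal
(5,1): no bracket -> illegal
(5,2): no bracket -> illegal
B mobility = 7
-- W to move --
(0,1): flips 1 -> legal
(0,2): flips 2 -> legal
(0,3): no bracket -> illegal
(1,1): flips 1 -> legal
(2,1): flips 1 -> legal
(2,4): no bracket -> illegal
(3,1): flips 1 -> legal
(3,4): flips 1 -> legal
(3,5): no bracket -> illegal
(4,2): no bracket -> illegal
(4,3): flips 1 -> legal
(4,5): no bracket -> illegal
(5,3): no bracket -> illegal
(5,4): no bracket -> illegal
(5,5): no bracket -> illegal
W mobility = 7

Answer: B=7 W=7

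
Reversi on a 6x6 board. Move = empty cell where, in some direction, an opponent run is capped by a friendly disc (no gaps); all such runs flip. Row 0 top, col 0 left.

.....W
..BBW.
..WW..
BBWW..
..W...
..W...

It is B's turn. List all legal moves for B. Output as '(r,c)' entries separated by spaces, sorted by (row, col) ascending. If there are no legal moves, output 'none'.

Answer: (1,5) (3,4) (4,3) (5,3)

Derivation:
(0,3): no bracket -> illegal
(0,4): no bracket -> illegal
(1,1): no bracket -> illegal
(1,5): flips 1 -> legal
(2,1): no bracket -> illegal
(2,4): no bracket -> illegal
(2,5): no bracket -> illegal
(3,4): flips 3 -> legal
(4,1): no bracket -> illegal
(4,3): flips 2 -> legal
(4,4): no bracket -> illegal
(5,1): no bracket -> illegal
(5,3): flips 1 -> legal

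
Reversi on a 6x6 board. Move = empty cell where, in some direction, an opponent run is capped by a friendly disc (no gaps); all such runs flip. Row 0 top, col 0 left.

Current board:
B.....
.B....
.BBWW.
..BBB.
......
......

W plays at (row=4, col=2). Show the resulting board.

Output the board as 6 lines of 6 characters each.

Answer: B.....
.B....
.BBWW.
..BWB.
..W...
......

Derivation:
Place W at (4,2); scan 8 dirs for brackets.
Dir NW: first cell '.' (not opp) -> no flip
Dir N: opp run (3,2) (2,2), next='.' -> no flip
Dir NE: opp run (3,3) capped by W -> flip
Dir W: first cell '.' (not opp) -> no flip
Dir E: first cell '.' (not opp) -> no flip
Dir SW: first cell '.' (not opp) -> no flip
Dir S: first cell '.' (not opp) -> no flip
Dir SE: first cell '.' (not opp) -> no flip
All flips: (3,3)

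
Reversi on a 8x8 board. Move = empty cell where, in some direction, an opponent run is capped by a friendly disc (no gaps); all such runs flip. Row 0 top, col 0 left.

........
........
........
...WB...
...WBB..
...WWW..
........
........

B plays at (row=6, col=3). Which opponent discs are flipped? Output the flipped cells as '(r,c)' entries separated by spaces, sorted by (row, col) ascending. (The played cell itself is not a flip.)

Dir NW: first cell '.' (not opp) -> no flip
Dir N: opp run (5,3) (4,3) (3,3), next='.' -> no flip
Dir NE: opp run (5,4) capped by B -> flip
Dir W: first cell '.' (not opp) -> no flip
Dir E: first cell '.' (not opp) -> no flip
Dir SW: first cell '.' (not opp) -> no flip
Dir S: first cell '.' (not opp) -> no flip
Dir SE: first cell '.' (not opp) -> no flip

Answer: (5,4)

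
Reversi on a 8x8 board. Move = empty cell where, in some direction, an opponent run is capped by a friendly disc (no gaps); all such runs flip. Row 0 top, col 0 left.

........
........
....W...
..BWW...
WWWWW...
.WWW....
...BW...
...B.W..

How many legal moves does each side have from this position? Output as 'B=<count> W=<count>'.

-- B to move --
(1,3): no bracket -> illegal
(1,4): no bracket -> illegal
(1,5): no bracket -> illegal
(2,2): no bracket -> illegal
(2,3): flips 3 -> legal
(2,5): no bracket -> illegal
(3,0): flips 2 -> legal
(3,1): no bracket -> illegal
(3,5): flips 2 -> legal
(4,5): no bracket -> illegal
(5,0): flips 1 -> legal
(5,4): flips 1 -> legal
(5,5): flips 1 -> legal
(6,0): no bracket -> illegal
(6,1): no bracket -> illegal
(6,2): flips 2 -> legal
(6,5): flips 1 -> legal
(6,6): no bracket -> illegal
(7,4): no bracket -> illegal
(7,6): no bracket -> illegal
B mobility = 8
-- W to move --
(2,1): flips 1 -> legal
(2,2): flips 1 -> legal
(2,3): flips 1 -> legal
(3,1): flips 1 -> legal
(5,4): no bracket -> illegal
(6,2): flips 1 -> legal
(7,2): no bracket -> illegal
(7,4): flips 1 -> legal
W mobility = 6

Answer: B=8 W=6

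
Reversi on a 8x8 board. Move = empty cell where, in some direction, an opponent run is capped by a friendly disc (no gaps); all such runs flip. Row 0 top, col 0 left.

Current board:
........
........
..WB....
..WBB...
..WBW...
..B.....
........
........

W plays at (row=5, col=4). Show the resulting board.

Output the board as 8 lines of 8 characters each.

Answer: ........
........
..WB....
..WBB...
..WWW...
..B.W...
........
........

Derivation:
Place W at (5,4); scan 8 dirs for brackets.
Dir NW: opp run (4,3) capped by W -> flip
Dir N: first cell 'W' (not opp) -> no flip
Dir NE: first cell '.' (not opp) -> no flip
Dir W: first cell '.' (not opp) -> no flip
Dir E: first cell '.' (not opp) -> no flip
Dir SW: first cell '.' (not opp) -> no flip
Dir S: first cell '.' (not opp) -> no flip
Dir SE: first cell '.' (not opp) -> no flip
All flips: (4,3)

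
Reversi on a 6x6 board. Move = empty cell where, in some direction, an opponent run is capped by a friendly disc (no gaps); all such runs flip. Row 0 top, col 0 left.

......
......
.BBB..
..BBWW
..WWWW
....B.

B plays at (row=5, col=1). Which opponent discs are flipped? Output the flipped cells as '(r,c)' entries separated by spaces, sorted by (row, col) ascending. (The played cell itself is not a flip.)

Dir NW: first cell '.' (not opp) -> no flip
Dir N: first cell '.' (not opp) -> no flip
Dir NE: opp run (4,2) capped by B -> flip
Dir W: first cell '.' (not opp) -> no flip
Dir E: first cell '.' (not opp) -> no flip
Dir SW: edge -> no flip
Dir S: edge -> no flip
Dir SE: edge -> no flip

Answer: (4,2)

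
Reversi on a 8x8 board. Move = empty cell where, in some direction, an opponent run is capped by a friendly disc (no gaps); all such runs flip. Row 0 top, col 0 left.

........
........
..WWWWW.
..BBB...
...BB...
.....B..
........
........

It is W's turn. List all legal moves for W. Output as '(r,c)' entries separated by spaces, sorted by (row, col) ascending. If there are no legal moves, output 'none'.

(2,1): no bracket -> illegal
(3,1): no bracket -> illegal
(3,5): no bracket -> illegal
(4,1): flips 1 -> legal
(4,2): flips 2 -> legal
(4,5): flips 1 -> legal
(4,6): no bracket -> illegal
(5,2): flips 2 -> legal
(5,3): flips 2 -> legal
(5,4): flips 2 -> legal
(5,6): no bracket -> illegal
(6,4): no bracket -> illegal
(6,5): no bracket -> illegal
(6,6): flips 3 -> legal

Answer: (4,1) (4,2) (4,5) (5,2) (5,3) (5,4) (6,6)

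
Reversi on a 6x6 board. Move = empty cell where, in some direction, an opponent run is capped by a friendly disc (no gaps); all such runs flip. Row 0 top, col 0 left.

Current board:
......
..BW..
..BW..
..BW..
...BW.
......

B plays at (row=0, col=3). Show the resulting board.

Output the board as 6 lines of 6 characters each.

Answer: ...B..
..BB..
..BB..
..BB..
...BW.
......

Derivation:
Place B at (0,3); scan 8 dirs for brackets.
Dir NW: edge -> no flip
Dir N: edge -> no flip
Dir NE: edge -> no flip
Dir W: first cell '.' (not opp) -> no flip
Dir E: first cell '.' (not opp) -> no flip
Dir SW: first cell 'B' (not opp) -> no flip
Dir S: opp run (1,3) (2,3) (3,3) capped by B -> flip
Dir SE: first cell '.' (not opp) -> no flip
All flips: (1,3) (2,3) (3,3)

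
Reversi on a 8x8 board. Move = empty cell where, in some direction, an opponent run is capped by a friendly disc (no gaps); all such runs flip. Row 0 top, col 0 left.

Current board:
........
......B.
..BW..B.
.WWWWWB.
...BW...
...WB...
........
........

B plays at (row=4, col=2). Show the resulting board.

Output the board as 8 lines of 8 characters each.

Place B at (4,2); scan 8 dirs for brackets.
Dir NW: opp run (3,1), next='.' -> no flip
Dir N: opp run (3,2) capped by B -> flip
Dir NE: opp run (3,3), next='.' -> no flip
Dir W: first cell '.' (not opp) -> no flip
Dir E: first cell 'B' (not opp) -> no flip
Dir SW: first cell '.' (not opp) -> no flip
Dir S: first cell '.' (not opp) -> no flip
Dir SE: opp run (5,3), next='.' -> no flip
All flips: (3,2)

Answer: ........
......B.
..BW..B.
.WBWWWB.
..BBW...
...WB...
........
........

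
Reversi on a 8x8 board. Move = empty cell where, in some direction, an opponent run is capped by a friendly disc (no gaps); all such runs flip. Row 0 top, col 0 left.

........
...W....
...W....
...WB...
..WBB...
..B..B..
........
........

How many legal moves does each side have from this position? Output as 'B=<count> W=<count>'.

Answer: B=5 W=5

Derivation:
-- B to move --
(0,2): no bracket -> illegal
(0,3): flips 3 -> legal
(0,4): no bracket -> illegal
(1,2): flips 1 -> legal
(1,4): no bracket -> illegal
(2,2): flips 1 -> legal
(2,4): no bracket -> illegal
(3,1): no bracket -> illegal
(3,2): flips 2 -> legal
(4,1): flips 1 -> legal
(5,1): no bracket -> illegal
(5,3): no bracket -> illegal
B mobility = 5
-- W to move --
(2,4): no bracket -> illegal
(2,5): no bracket -> illegal
(3,2): no bracket -> illegal
(3,5): flips 1 -> legal
(4,1): no bracket -> illegal
(4,5): flips 3 -> legal
(4,6): no bracket -> illegal
(5,1): no bracket -> illegal
(5,3): flips 1 -> legal
(5,4): no bracket -> illegal
(5,6): no bracket -> illegal
(6,1): no bracket -> illegal
(6,2): flips 1 -> legal
(6,3): no bracket -> illegal
(6,4): no bracket -> illegal
(6,5): no bracket -> illegal
(6,6): flips 2 -> legal
W mobility = 5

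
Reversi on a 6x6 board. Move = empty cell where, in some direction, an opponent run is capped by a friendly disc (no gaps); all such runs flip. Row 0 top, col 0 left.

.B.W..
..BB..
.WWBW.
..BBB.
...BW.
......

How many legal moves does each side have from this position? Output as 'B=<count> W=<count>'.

Answer: B=12 W=5

Derivation:
-- B to move --
(0,2): no bracket -> illegal
(0,4): no bracket -> illegal
(1,0): flips 1 -> legal
(1,1): flips 1 -> legal
(1,4): flips 1 -> legal
(1,5): flips 1 -> legal
(2,0): flips 2 -> legal
(2,5): flips 1 -> legal
(3,0): flips 1 -> legal
(3,1): flips 1 -> legal
(3,5): flips 1 -> legal
(4,5): flips 1 -> legal
(5,3): no bracket -> illegal
(5,4): flips 1 -> legal
(5,5): flips 1 -> legal
B mobility = 12
-- W to move --
(0,0): no bracket -> illegal
(0,2): flips 2 -> legal
(0,4): flips 1 -> legal
(1,0): no bracket -> illegal
(1,1): no bracket -> illegal
(1,4): no bracket -> illegal
(2,5): no bracket -> illegal
(3,1): no bracket -> illegal
(3,5): no bracket -> illegal
(4,1): no bracket -> illegal
(4,2): flips 3 -> legal
(4,5): no bracket -> illegal
(5,2): no bracket -> illegal
(5,3): flips 4 -> legal
(5,4): flips 2 -> legal
W mobility = 5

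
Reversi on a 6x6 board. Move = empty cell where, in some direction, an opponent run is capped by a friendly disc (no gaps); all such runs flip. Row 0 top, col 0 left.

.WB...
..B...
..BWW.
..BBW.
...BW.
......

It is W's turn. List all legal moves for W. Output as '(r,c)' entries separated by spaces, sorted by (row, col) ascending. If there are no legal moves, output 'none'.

(0,3): flips 1 -> legal
(1,1): flips 2 -> legal
(1,3): no bracket -> illegal
(2,1): flips 1 -> legal
(3,1): flips 2 -> legal
(4,1): flips 1 -> legal
(4,2): flips 2 -> legal
(5,2): flips 1 -> legal
(5,3): flips 2 -> legal
(5,4): no bracket -> illegal

Answer: (0,3) (1,1) (2,1) (3,1) (4,1) (4,2) (5,2) (5,3)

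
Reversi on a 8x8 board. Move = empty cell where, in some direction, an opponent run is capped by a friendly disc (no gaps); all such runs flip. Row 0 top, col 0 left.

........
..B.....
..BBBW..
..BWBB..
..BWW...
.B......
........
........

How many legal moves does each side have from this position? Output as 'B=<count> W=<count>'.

Answer: B=8 W=11

Derivation:
-- B to move --
(1,4): no bracket -> illegal
(1,5): flips 1 -> legal
(1,6): flips 1 -> legal
(2,6): flips 1 -> legal
(3,6): no bracket -> illegal
(4,5): flips 2 -> legal
(5,2): flips 1 -> legal
(5,3): flips 3 -> legal
(5,4): flips 2 -> legal
(5,5): flips 2 -> legal
B mobility = 8
-- W to move --
(0,1): no bracket -> illegal
(0,2): no bracket -> illegal
(0,3): no bracket -> illegal
(1,1): flips 1 -> legal
(1,3): flips 1 -> legal
(1,4): flips 2 -> legal
(1,5): flips 1 -> legal
(2,1): flips 4 -> legal
(2,6): flips 1 -> legal
(3,1): flips 1 -> legal
(3,6): flips 2 -> legal
(4,0): no bracket -> illegal
(4,1): flips 1 -> legal
(4,5): flips 1 -> legal
(4,6): no bracket -> illegal
(5,0): no bracket -> illegal
(5,2): no bracket -> illegal
(5,3): no bracket -> illegal
(6,0): flips 2 -> legal
(6,1): no bracket -> illegal
(6,2): no bracket -> illegal
W mobility = 11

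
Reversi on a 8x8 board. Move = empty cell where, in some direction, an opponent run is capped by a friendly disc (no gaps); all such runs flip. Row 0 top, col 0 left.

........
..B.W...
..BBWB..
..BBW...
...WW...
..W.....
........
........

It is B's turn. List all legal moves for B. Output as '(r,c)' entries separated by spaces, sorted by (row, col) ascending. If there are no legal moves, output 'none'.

Answer: (0,3) (0,5) (1,5) (3,5) (4,5) (5,3) (5,4) (5,5) (6,1)

Derivation:
(0,3): flips 1 -> legal
(0,4): no bracket -> illegal
(0,5): flips 1 -> legal
(1,3): no bracket -> illegal
(1,5): flips 1 -> legal
(3,5): flips 1 -> legal
(4,1): no bracket -> illegal
(4,2): no bracket -> illegal
(4,5): flips 1 -> legal
(5,1): no bracket -> illegal
(5,3): flips 1 -> legal
(5,4): flips 1 -> legal
(5,5): flips 1 -> legal
(6,1): flips 3 -> legal
(6,2): no bracket -> illegal
(6,3): no bracket -> illegal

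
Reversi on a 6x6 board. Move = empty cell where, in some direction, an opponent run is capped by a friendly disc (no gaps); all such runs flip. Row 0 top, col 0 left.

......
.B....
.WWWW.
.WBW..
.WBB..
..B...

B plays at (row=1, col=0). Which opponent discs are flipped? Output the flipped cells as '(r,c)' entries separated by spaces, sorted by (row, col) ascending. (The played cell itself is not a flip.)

Answer: (2,1)

Derivation:
Dir NW: edge -> no flip
Dir N: first cell '.' (not opp) -> no flip
Dir NE: first cell '.' (not opp) -> no flip
Dir W: edge -> no flip
Dir E: first cell 'B' (not opp) -> no flip
Dir SW: edge -> no flip
Dir S: first cell '.' (not opp) -> no flip
Dir SE: opp run (2,1) capped by B -> flip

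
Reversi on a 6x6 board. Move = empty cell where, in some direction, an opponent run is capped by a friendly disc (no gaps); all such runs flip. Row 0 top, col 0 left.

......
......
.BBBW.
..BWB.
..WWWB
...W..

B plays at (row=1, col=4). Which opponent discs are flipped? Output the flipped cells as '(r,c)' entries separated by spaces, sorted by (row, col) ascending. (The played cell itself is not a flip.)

Answer: (2,4)

Derivation:
Dir NW: first cell '.' (not opp) -> no flip
Dir N: first cell '.' (not opp) -> no flip
Dir NE: first cell '.' (not opp) -> no flip
Dir W: first cell '.' (not opp) -> no flip
Dir E: first cell '.' (not opp) -> no flip
Dir SW: first cell 'B' (not opp) -> no flip
Dir S: opp run (2,4) capped by B -> flip
Dir SE: first cell '.' (not opp) -> no flip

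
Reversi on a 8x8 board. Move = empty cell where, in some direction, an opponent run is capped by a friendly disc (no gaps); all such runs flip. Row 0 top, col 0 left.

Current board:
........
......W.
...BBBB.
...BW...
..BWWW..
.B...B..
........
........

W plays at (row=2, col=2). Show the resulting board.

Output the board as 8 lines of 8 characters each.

Place W at (2,2); scan 8 dirs for brackets.
Dir NW: first cell '.' (not opp) -> no flip
Dir N: first cell '.' (not opp) -> no flip
Dir NE: first cell '.' (not opp) -> no flip
Dir W: first cell '.' (not opp) -> no flip
Dir E: opp run (2,3) (2,4) (2,5) (2,6), next='.' -> no flip
Dir SW: first cell '.' (not opp) -> no flip
Dir S: first cell '.' (not opp) -> no flip
Dir SE: opp run (3,3) capped by W -> flip
All flips: (3,3)

Answer: ........
......W.
..WBBBB.
...WW...
..BWWW..
.B...B..
........
........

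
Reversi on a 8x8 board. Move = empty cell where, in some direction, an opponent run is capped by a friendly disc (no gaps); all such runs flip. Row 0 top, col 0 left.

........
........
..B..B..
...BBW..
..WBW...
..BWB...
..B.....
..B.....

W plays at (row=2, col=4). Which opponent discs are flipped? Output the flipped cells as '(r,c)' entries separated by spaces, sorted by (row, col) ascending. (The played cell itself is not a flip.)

Dir NW: first cell '.' (not opp) -> no flip
Dir N: first cell '.' (not opp) -> no flip
Dir NE: first cell '.' (not opp) -> no flip
Dir W: first cell '.' (not opp) -> no flip
Dir E: opp run (2,5), next='.' -> no flip
Dir SW: opp run (3,3) capped by W -> flip
Dir S: opp run (3,4) capped by W -> flip
Dir SE: first cell 'W' (not opp) -> no flip

Answer: (3,3) (3,4)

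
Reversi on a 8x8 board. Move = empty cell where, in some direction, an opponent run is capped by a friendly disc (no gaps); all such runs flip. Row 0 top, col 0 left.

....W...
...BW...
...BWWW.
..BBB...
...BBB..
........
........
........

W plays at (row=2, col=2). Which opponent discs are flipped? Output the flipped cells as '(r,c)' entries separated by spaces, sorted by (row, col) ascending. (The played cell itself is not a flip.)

Answer: (1,3) (2,3)

Derivation:
Dir NW: first cell '.' (not opp) -> no flip
Dir N: first cell '.' (not opp) -> no flip
Dir NE: opp run (1,3) capped by W -> flip
Dir W: first cell '.' (not opp) -> no flip
Dir E: opp run (2,3) capped by W -> flip
Dir SW: first cell '.' (not opp) -> no flip
Dir S: opp run (3,2), next='.' -> no flip
Dir SE: opp run (3,3) (4,4), next='.' -> no flip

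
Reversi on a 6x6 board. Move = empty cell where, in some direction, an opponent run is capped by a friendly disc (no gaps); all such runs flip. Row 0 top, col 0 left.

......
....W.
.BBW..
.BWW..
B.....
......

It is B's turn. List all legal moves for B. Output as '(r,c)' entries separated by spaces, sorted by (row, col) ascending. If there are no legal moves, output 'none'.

Answer: (2,4) (3,4) (4,2) (4,3) (4,4)

Derivation:
(0,3): no bracket -> illegal
(0,4): no bracket -> illegal
(0,5): no bracket -> illegal
(1,2): no bracket -> illegal
(1,3): no bracket -> illegal
(1,5): no bracket -> illegal
(2,4): flips 1 -> legal
(2,5): no bracket -> illegal
(3,4): flips 2 -> legal
(4,1): no bracket -> illegal
(4,2): flips 1 -> legal
(4,3): flips 1 -> legal
(4,4): flips 1 -> legal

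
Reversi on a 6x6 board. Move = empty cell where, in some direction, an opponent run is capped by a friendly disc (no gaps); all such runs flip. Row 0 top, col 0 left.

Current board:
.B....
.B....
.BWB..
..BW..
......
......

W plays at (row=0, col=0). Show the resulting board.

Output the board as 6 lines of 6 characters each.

Place W at (0,0); scan 8 dirs for brackets.
Dir NW: edge -> no flip
Dir N: edge -> no flip
Dir NE: edge -> no flip
Dir W: edge -> no flip
Dir E: opp run (0,1), next='.' -> no flip
Dir SW: edge -> no flip
Dir S: first cell '.' (not opp) -> no flip
Dir SE: opp run (1,1) capped by W -> flip
All flips: (1,1)

Answer: WB....
.W....
.BWB..
..BW..
......
......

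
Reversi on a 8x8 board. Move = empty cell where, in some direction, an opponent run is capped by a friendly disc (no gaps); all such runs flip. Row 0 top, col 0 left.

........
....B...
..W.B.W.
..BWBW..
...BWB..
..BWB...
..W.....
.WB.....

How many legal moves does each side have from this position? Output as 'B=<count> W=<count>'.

-- B to move --
(1,1): no bracket -> illegal
(1,2): flips 1 -> legal
(1,3): no bracket -> illegal
(1,5): no bracket -> illegal
(1,6): no bracket -> illegal
(1,7): no bracket -> illegal
(2,1): no bracket -> illegal
(2,3): flips 1 -> legal
(2,5): flips 1 -> legal
(2,7): no bracket -> illegal
(3,1): no bracket -> illegal
(3,6): flips 1 -> legal
(3,7): no bracket -> illegal
(4,2): flips 1 -> legal
(4,6): flips 1 -> legal
(5,1): no bracket -> illegal
(5,5): no bracket -> illegal
(6,0): no bracket -> illegal
(6,1): no bracket -> illegal
(6,3): flips 1 -> legal
(6,4): no bracket -> illegal
(7,0): flips 1 -> legal
(7,3): no bracket -> illegal
B mobility = 8
-- W to move --
(0,3): no bracket -> illegal
(0,4): flips 3 -> legal
(0,5): no bracket -> illegal
(1,3): flips 1 -> legal
(1,5): flips 1 -> legal
(2,1): no bracket -> illegal
(2,3): no bracket -> illegal
(2,5): no bracket -> illegal
(3,1): flips 1 -> legal
(3,6): no bracket -> illegal
(4,1): no bracket -> illegal
(4,2): flips 3 -> legal
(4,6): flips 1 -> legal
(5,1): flips 1 -> legal
(5,5): flips 2 -> legal
(5,6): no bracket -> illegal
(6,1): no bracket -> illegal
(6,3): no bracket -> illegal
(6,4): flips 1 -> legal
(6,5): no bracket -> illegal
(7,3): flips 1 -> legal
W mobility = 10

Answer: B=8 W=10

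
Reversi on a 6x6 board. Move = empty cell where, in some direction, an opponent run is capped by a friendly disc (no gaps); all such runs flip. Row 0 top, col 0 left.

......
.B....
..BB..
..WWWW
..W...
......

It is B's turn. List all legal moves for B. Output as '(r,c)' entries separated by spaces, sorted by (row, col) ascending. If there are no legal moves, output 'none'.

(2,1): no bracket -> illegal
(2,4): no bracket -> illegal
(2,5): no bracket -> illegal
(3,1): no bracket -> illegal
(4,1): flips 1 -> legal
(4,3): flips 1 -> legal
(4,4): flips 1 -> legal
(4,5): flips 1 -> legal
(5,1): no bracket -> illegal
(5,2): flips 2 -> legal
(5,3): no bracket -> illegal

Answer: (4,1) (4,3) (4,4) (4,5) (5,2)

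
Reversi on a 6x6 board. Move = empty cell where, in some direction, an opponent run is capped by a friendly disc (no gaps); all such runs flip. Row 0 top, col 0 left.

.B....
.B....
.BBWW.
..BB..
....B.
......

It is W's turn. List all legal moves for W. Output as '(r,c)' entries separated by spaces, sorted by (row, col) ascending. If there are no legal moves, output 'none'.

(0,0): no bracket -> illegal
(0,2): no bracket -> illegal
(1,0): no bracket -> illegal
(1,2): no bracket -> illegal
(1,3): no bracket -> illegal
(2,0): flips 2 -> legal
(3,0): no bracket -> illegal
(3,1): no bracket -> illegal
(3,4): no bracket -> illegal
(3,5): no bracket -> illegal
(4,1): flips 1 -> legal
(4,2): flips 1 -> legal
(4,3): flips 1 -> legal
(4,5): no bracket -> illegal
(5,3): no bracket -> illegal
(5,4): no bracket -> illegal
(5,5): no bracket -> illegal

Answer: (2,0) (4,1) (4,2) (4,3)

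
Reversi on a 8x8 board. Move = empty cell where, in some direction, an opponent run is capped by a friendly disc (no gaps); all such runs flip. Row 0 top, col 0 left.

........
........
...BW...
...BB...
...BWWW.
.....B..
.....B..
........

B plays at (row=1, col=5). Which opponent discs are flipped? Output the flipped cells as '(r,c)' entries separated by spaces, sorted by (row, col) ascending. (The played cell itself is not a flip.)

Dir NW: first cell '.' (not opp) -> no flip
Dir N: first cell '.' (not opp) -> no flip
Dir NE: first cell '.' (not opp) -> no flip
Dir W: first cell '.' (not opp) -> no flip
Dir E: first cell '.' (not opp) -> no flip
Dir SW: opp run (2,4) capped by B -> flip
Dir S: first cell '.' (not opp) -> no flip
Dir SE: first cell '.' (not opp) -> no flip

Answer: (2,4)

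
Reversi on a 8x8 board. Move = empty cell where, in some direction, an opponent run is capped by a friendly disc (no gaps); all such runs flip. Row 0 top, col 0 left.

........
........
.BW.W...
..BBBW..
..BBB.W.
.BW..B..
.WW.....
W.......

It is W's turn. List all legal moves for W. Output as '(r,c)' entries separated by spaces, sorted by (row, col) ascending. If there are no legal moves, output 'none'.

Answer: (2,0) (2,5) (3,1) (4,0) (4,1) (5,0) (5,3) (5,4) (6,0) (6,4) (6,6)

Derivation:
(1,0): no bracket -> illegal
(1,1): no bracket -> illegal
(1,2): no bracket -> illegal
(2,0): flips 1 -> legal
(2,3): no bracket -> illegal
(2,5): flips 2 -> legal
(3,0): no bracket -> illegal
(3,1): flips 3 -> legal
(4,0): flips 1 -> legal
(4,1): flips 1 -> legal
(4,5): no bracket -> illegal
(5,0): flips 1 -> legal
(5,3): flips 1 -> legal
(5,4): flips 2 -> legal
(5,6): no bracket -> illegal
(6,0): flips 3 -> legal
(6,4): flips 1 -> legal
(6,5): no bracket -> illegal
(6,6): flips 3 -> legal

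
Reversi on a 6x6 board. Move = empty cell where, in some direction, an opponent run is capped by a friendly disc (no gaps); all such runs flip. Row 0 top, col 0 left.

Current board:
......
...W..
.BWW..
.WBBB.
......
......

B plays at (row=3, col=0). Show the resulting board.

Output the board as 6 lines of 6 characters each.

Place B at (3,0); scan 8 dirs for brackets.
Dir NW: edge -> no flip
Dir N: first cell '.' (not opp) -> no flip
Dir NE: first cell 'B' (not opp) -> no flip
Dir W: edge -> no flip
Dir E: opp run (3,1) capped by B -> flip
Dir SW: edge -> no flip
Dir S: first cell '.' (not opp) -> no flip
Dir SE: first cell '.' (not opp) -> no flip
All flips: (3,1)

Answer: ......
...W..
.BWW..
BBBBB.
......
......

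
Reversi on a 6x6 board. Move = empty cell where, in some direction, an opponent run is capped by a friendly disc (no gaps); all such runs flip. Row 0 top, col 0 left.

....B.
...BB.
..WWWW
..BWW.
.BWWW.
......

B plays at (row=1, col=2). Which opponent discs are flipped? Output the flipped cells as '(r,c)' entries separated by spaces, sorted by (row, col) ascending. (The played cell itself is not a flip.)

Answer: (2,2)

Derivation:
Dir NW: first cell '.' (not opp) -> no flip
Dir N: first cell '.' (not opp) -> no flip
Dir NE: first cell '.' (not opp) -> no flip
Dir W: first cell '.' (not opp) -> no flip
Dir E: first cell 'B' (not opp) -> no flip
Dir SW: first cell '.' (not opp) -> no flip
Dir S: opp run (2,2) capped by B -> flip
Dir SE: opp run (2,3) (3,4), next='.' -> no flip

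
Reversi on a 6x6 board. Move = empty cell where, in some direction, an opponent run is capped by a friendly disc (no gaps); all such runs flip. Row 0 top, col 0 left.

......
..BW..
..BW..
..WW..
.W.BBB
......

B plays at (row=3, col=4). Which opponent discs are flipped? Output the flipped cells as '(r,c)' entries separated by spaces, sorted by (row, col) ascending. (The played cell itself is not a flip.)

Answer: (2,3)

Derivation:
Dir NW: opp run (2,3) capped by B -> flip
Dir N: first cell '.' (not opp) -> no flip
Dir NE: first cell '.' (not opp) -> no flip
Dir W: opp run (3,3) (3,2), next='.' -> no flip
Dir E: first cell '.' (not opp) -> no flip
Dir SW: first cell 'B' (not opp) -> no flip
Dir S: first cell 'B' (not opp) -> no flip
Dir SE: first cell 'B' (not opp) -> no flip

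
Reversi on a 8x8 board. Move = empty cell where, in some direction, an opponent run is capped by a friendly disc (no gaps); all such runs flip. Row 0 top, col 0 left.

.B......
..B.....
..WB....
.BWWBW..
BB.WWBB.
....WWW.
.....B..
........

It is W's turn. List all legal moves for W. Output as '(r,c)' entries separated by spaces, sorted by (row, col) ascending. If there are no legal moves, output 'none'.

Answer: (0,2) (1,3) (1,4) (2,4) (2,5) (3,0) (3,6) (3,7) (4,7) (5,0) (5,7) (7,4) (7,5) (7,6)

Derivation:
(0,0): no bracket -> illegal
(0,2): flips 1 -> legal
(0,3): no bracket -> illegal
(1,0): no bracket -> illegal
(1,1): no bracket -> illegal
(1,3): flips 1 -> legal
(1,4): flips 1 -> legal
(2,0): no bracket -> illegal
(2,1): no bracket -> illegal
(2,4): flips 2 -> legal
(2,5): flips 1 -> legal
(3,0): flips 1 -> legal
(3,6): flips 2 -> legal
(3,7): flips 1 -> legal
(4,2): no bracket -> illegal
(4,7): flips 2 -> legal
(5,0): flips 1 -> legal
(5,1): no bracket -> illegal
(5,2): no bracket -> illegal
(5,7): flips 1 -> legal
(6,4): no bracket -> illegal
(6,6): no bracket -> illegal
(7,4): flips 1 -> legal
(7,5): flips 1 -> legal
(7,6): flips 1 -> legal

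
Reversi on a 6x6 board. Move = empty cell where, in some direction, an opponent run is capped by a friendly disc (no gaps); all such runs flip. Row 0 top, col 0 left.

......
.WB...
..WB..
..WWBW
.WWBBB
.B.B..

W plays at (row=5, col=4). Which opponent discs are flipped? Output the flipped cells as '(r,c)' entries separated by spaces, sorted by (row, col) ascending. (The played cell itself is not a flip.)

Dir NW: opp run (4,3) capped by W -> flip
Dir N: opp run (4,4) (3,4), next='.' -> no flip
Dir NE: opp run (4,5), next=edge -> no flip
Dir W: opp run (5,3), next='.' -> no flip
Dir E: first cell '.' (not opp) -> no flip
Dir SW: edge -> no flip
Dir S: edge -> no flip
Dir SE: edge -> no flip

Answer: (4,3)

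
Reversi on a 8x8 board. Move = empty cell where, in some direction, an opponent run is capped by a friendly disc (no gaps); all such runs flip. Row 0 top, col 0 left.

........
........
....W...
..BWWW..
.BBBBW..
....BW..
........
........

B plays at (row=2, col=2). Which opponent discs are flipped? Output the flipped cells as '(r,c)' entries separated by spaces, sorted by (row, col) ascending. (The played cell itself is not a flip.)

Answer: (3,3)

Derivation:
Dir NW: first cell '.' (not opp) -> no flip
Dir N: first cell '.' (not opp) -> no flip
Dir NE: first cell '.' (not opp) -> no flip
Dir W: first cell '.' (not opp) -> no flip
Dir E: first cell '.' (not opp) -> no flip
Dir SW: first cell '.' (not opp) -> no flip
Dir S: first cell 'B' (not opp) -> no flip
Dir SE: opp run (3,3) capped by B -> flip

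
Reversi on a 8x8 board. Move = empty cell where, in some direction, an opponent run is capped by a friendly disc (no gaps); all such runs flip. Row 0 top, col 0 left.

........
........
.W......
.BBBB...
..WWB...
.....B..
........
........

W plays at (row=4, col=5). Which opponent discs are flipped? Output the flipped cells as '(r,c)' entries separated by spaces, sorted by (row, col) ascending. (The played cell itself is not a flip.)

Answer: (4,4)

Derivation:
Dir NW: opp run (3,4), next='.' -> no flip
Dir N: first cell '.' (not opp) -> no flip
Dir NE: first cell '.' (not opp) -> no flip
Dir W: opp run (4,4) capped by W -> flip
Dir E: first cell '.' (not opp) -> no flip
Dir SW: first cell '.' (not opp) -> no flip
Dir S: opp run (5,5), next='.' -> no flip
Dir SE: first cell '.' (not opp) -> no flip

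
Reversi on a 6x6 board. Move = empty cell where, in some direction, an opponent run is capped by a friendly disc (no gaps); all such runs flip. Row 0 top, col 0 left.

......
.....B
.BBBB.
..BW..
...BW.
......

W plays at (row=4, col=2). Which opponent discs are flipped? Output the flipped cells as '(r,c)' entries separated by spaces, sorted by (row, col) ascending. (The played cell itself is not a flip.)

Dir NW: first cell '.' (not opp) -> no flip
Dir N: opp run (3,2) (2,2), next='.' -> no flip
Dir NE: first cell 'W' (not opp) -> no flip
Dir W: first cell '.' (not opp) -> no flip
Dir E: opp run (4,3) capped by W -> flip
Dir SW: first cell '.' (not opp) -> no flip
Dir S: first cell '.' (not opp) -> no flip
Dir SE: first cell '.' (not opp) -> no flip

Answer: (4,3)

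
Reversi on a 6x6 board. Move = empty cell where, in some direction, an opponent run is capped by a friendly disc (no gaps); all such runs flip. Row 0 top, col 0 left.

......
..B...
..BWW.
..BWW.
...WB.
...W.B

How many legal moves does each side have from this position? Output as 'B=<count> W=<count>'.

-- B to move --
(1,3): no bracket -> illegal
(1,4): flips 3 -> legal
(1,5): no bracket -> illegal
(2,5): flips 2 -> legal
(3,5): flips 2 -> legal
(4,2): flips 1 -> legal
(4,5): flips 2 -> legal
(5,2): no bracket -> illegal
(5,4): flips 1 -> legal
B mobility = 6
-- W to move --
(0,1): flips 1 -> legal
(0,2): no bracket -> illegal
(0,3): no bracket -> illegal
(1,1): flips 1 -> legal
(1,3): no bracket -> illegal
(2,1): flips 2 -> legal
(3,1): flips 1 -> legal
(3,5): flips 1 -> legal
(4,1): flips 1 -> legal
(4,2): no bracket -> illegal
(4,5): flips 1 -> legal
(5,4): flips 1 -> legal
W mobility = 8

Answer: B=6 W=8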